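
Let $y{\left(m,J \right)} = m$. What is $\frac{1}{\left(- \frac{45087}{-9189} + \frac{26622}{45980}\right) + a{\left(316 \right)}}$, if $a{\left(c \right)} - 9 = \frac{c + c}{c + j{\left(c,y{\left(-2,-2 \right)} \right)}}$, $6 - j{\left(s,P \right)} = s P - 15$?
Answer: $\frac{399037430}{6040563627} \approx 0.06606$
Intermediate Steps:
$j{\left(s,P \right)} = 21 - P s$ ($j{\left(s,P \right)} = 6 - \left(s P - 15\right) = 6 - \left(P s - 15\right) = 6 - \left(-15 + P s\right) = 21 - P s$)
$a{\left(c \right)} = 9 + \frac{2 c}{21 + 3 c}$ ($a{\left(c \right)} = 9 + \frac{c + c}{c + \left(21 - - 2 c\right)} = 9 + \frac{2 c}{c + \left(21 + 2 c\right)} = 9 + \frac{2 c}{21 + 3 c}$)
$\frac{1}{\left(- \frac{45087}{-9189} + \frac{26622}{45980}\right) + a{\left(316 \right)}} = \frac{1}{\left(- \frac{45087}{-9189} + \frac{26622}{45980}\right) + \frac{189 + 29 \cdot 316}{3 \left(7 + 316\right)}} = \frac{1}{\left(\left(-45087\right) \left(- \frac{1}{9189}\right) + 26622 \cdot \frac{1}{45980}\right) + \frac{189 + 9164}{3 \cdot 323}} = \frac{1}{\left(\frac{15029}{3063} + \frac{13311}{22990}\right) + \frac{1}{3} \cdot \frac{1}{323} \cdot 9353} = \frac{1}{\frac{386288303}{70418370} + \frac{9353}{969}} = \frac{1}{\frac{6040563627}{399037430}} = \frac{399037430}{6040563627}$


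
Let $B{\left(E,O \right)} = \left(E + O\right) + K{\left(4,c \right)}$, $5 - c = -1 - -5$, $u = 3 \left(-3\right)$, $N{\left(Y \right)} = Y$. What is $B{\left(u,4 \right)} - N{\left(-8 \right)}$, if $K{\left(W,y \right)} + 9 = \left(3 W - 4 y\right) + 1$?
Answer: $3$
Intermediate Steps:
$u = -9$
$c = 1$ ($c = 5 - \left(-1 - -5\right) = 5 - \left(-1 + 5\right) = 5 - 4 = 1$)
$K{\left(W,y \right)} = -8 - 4 y + 3 W$ ($K{\left(W,y \right)} = -9 + \left(\left(3 W - 4 y\right) + 1\right) = -9 + \left(\left(- 4 y + 3 W\right) + 1\right) = -9 + \left(1 - 4 y + 3 W\right) = -8 - 4 y + 3 W$)
$B{\left(E,O \right)} = E + O$ ($B{\left(E,O \right)} = \left(E + O\right) - 0 = \left(E + O\right) + 0 = E + O$)
$B{\left(u,4 \right)} - N{\left(-8 \right)} = \left(-9 + 4\right) - -8 = -5 + 8 = 3$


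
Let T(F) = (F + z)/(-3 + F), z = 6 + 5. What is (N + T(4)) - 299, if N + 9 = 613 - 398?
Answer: -78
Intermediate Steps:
z = 11
N = 206 (N = -9 + (613 - 398) = -9 + 215 = 206)
T(F) = (11 + F)/(-3 + F) (T(F) = (F + 11)/(-3 + F) = (11 + F)/(-3 + F))
(N + T(4)) - 299 = (206 + (11 + 4)/(-3 + 4)) - 299 = (206 + 15/1) - 299 = (206 + 1*15) - 299 = (206 + 15) - 299 = 221 - 299 = -78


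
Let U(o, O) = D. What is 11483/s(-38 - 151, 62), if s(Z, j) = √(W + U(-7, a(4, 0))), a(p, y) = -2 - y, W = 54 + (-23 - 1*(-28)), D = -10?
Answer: 11483/7 ≈ 1640.4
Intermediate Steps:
W = 59 (W = 54 + (-23 + 28) = 54 + 5 = 59)
U(o, O) = -10
s(Z, j) = 7 (s(Z, j) = √(59 - 10) = √49 = 7)
11483/s(-38 - 151, 62) = 11483/7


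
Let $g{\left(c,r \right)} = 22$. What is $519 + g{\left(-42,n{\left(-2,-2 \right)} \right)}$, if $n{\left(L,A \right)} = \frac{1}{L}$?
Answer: $541$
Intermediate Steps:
$519 + g{\left(-42,n{\left(-2,-2 \right)} \right)} = 519 + 22 = 541$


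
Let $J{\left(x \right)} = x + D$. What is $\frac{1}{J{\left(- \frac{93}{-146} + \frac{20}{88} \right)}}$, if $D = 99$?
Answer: $\frac{803}{80191} \approx 0.010014$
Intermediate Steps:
$J{\left(x \right)} = 99 + x$ ($J{\left(x \right)} = x + 99 = 99 + x$)
$\frac{1}{J{\left(- \frac{93}{-146} + \frac{20}{88} \right)}} = \frac{1}{99 + \left(- \frac{93}{-146} + \frac{20}{88}\right)} = \frac{1}{99 + \left(\left(-93\right) \left(- \frac{1}{146}\right) + 20 \cdot \frac{1}{88}\right)} = \frac{1}{99 + \left(\frac{93}{146} + \frac{5}{22}\right)} = \frac{1}{99 + \frac{694}{803}} = \frac{1}{\frac{80191}{803}} = \frac{803}{80191}$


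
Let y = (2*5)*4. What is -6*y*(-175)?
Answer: 42000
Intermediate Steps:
y = 40 (y = 10*4 = 40)
-6*y*(-175) = -6*40*(-175) = -240*(-175) = 42000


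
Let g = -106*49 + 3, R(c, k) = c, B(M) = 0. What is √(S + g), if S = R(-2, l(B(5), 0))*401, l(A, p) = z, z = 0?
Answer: I*√5993 ≈ 77.414*I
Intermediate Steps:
l(A, p) = 0
g = -5191 (g = -5194 + 3 = -5191)
S = -802 (S = -2*401 = -802)
√(S + g) = √(-802 - 5191) = √(-5993) = I*√5993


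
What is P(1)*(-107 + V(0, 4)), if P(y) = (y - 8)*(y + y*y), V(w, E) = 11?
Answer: 1344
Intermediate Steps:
P(y) = (-8 + y)*(y + y²)
P(1)*(-107 + V(0, 4)) = (1*(-8 + 1² - 7*1))*(-107 + 11) = (1*(-8 + 1 - 7))*(-96) = (1*(-14))*(-96) = -14*(-96) = 1344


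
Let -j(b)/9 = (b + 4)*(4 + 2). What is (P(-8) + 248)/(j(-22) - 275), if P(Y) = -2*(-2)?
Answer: 252/697 ≈ 0.36155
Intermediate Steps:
P(Y) = 4
j(b) = -216 - 54*b (j(b) = -9*(b + 4)*(4 + 2) = -9*(4 + b)*6 = -9*(24 + 6*b) = -216 - 54*b)
(P(-8) + 248)/(j(-22) - 275) = (4 + 248)/((-216 - 54*(-22)) - 275) = 252/((-216 + 1188) - 275) = 252/(972 - 275) = 252/697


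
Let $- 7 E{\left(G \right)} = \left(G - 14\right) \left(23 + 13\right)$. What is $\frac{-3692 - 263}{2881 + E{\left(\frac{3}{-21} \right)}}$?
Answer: $- \frac{193795}{144733} \approx -1.339$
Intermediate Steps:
$E{\left(G \right)} = 72 - \frac{36 G}{7}$ ($E{\left(G \right)} = - \frac{\left(G - 14\right) \left(23 + 13\right)}{7} = - \frac{\left(-14 + G\right) 36}{7} = - \frac{-504 + 36 G}{7} = 72 - \frac{36 G}{7}$)
$\frac{-3692 - 263}{2881 + E{\left(\frac{3}{-21} \right)}} = \frac{-3692 - 263}{2881 + \left(72 - \frac{36 \frac{3}{-21}}{7}\right)} = - \frac{3955}{2881 + \left(72 - \frac{36 \cdot 3 \left(- \frac{1}{21}\right)}{7}\right)} = - \frac{3955}{2881 + \left(72 - - \frac{36}{49}\right)} = - \frac{3955}{2881 + \left(72 + \frac{36}{49}\right)} = - \frac{3955}{2881 + \frac{3564}{49}} = - \frac{3955}{\frac{144733}{49}} = \left(-3955\right) \frac{49}{144733} = - \frac{193795}{144733}$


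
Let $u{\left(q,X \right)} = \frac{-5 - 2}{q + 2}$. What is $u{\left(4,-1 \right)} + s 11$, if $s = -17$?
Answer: $- \frac{1129}{6} \approx -188.17$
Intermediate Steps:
$u{\left(q,X \right)} = - \frac{7}{2 + q}$
$u{\left(4,-1 \right)} + s 11 = - \frac{7}{2 + 4} - 187 = - \frac{7}{6} - 187 = - \frac{1129}{6}$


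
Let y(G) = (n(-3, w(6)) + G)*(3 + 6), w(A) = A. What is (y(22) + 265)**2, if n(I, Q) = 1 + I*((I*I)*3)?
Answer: 66049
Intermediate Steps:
n(I, Q) = 1 + 3*I**3 (n(I, Q) = 1 + I*(I**2*3) = 1 + I*(3*I**2) = 1 + 3*I**3)
y(G) = -720 + 9*G (y(G) = ((1 + 3*(-3)**3) + G)*(3 + 6) = ((1 + 3*(-27)) + G)*9 = ((1 - 81) + G)*9 = (-80 + G)*9 = -720 + 9*G)
(y(22) + 265)**2 = ((-720 + 9*22) + 265)**2 = ((-720 + 198) + 265)**2 = (-522 + 265)**2 = (-257)**2 = 66049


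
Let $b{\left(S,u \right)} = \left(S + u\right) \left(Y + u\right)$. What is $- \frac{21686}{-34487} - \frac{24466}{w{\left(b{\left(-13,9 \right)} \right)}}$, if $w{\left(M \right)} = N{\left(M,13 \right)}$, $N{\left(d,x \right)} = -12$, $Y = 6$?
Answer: $\frac{422009587}{206922} \approx 2039.5$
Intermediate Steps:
$b{\left(S,u \right)} = \left(6 + u\right) \left(S + u\right)$ ($b{\left(S,u \right)} = \left(S + u\right) \left(6 + u\right) = \left(6 + u\right) \left(S + u\right)$)
$w{\left(M \right)} = -12$
$- \frac{21686}{-34487} - \frac{24466}{w{\left(b{\left(-13,9 \right)} \right)}} = - \frac{21686}{-34487} - \frac{24466}{-12} = \left(-21686\right) \left(- \frac{1}{34487}\right) - - \frac{12233}{6} = \frac{21686}{34487} + \frac{12233}{6} = \frac{422009587}{206922}$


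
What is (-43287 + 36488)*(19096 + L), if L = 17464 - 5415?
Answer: -211754855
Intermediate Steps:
L = 12049
(-43287 + 36488)*(19096 + L) = (-43287 + 36488)*(19096 + 12049) = -6799*31145 = -211754855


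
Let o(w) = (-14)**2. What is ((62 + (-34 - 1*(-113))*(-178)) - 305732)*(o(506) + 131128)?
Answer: -41988485168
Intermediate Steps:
o(w) = 196
((62 + (-34 - 1*(-113))*(-178)) - 305732)*(o(506) + 131128) = ((62 + (-34 - 1*(-113))*(-178)) - 305732)*(196 + 131128) = ((62 + (-34 + 113)*(-178)) - 305732)*131324 = ((62 + 79*(-178)) - 305732)*131324 = ((62 - 14062) - 305732)*131324 = (-14000 - 305732)*131324 = -319732*131324 = -41988485168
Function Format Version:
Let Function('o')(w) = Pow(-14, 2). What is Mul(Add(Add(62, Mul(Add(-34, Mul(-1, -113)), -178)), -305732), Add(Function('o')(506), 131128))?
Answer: -41988485168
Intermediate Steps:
Function('o')(w) = 196
Mul(Add(Add(62, Mul(Add(-34, Mul(-1, -113)), -178)), -305732), Add(Function('o')(506), 131128)) = Mul(Add(Add(62, Mul(Add(-34, Mul(-1, -113)), -178)), -305732), Add(196, 131128)) = Mul(Add(Add(62, Mul(Add(-34, 113), -178)), -305732), 131324) = Mul(Add(Add(62, Mul(79, -178)), -305732), 131324) = Mul(Add(Add(62, -14062), -305732), 131324) = Mul(Add(-14000, -305732), 131324) = Mul(-319732, 131324) = -41988485168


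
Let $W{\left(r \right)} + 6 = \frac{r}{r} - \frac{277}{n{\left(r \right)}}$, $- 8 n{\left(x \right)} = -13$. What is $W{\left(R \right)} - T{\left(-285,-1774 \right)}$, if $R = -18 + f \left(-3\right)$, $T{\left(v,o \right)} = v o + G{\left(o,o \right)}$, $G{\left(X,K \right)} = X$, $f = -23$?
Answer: $- \frac{6551889}{13} \approx -5.0399 \cdot 10^{5}$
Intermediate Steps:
$n{\left(x \right)} = \frac{13}{8}$ ($n{\left(x \right)} = \left(- \frac{1}{8}\right) \left(-13\right) = \frac{13}{8}$)
$T{\left(v,o \right)} = o + o v$ ($T{\left(v,o \right)} = v o + o = o v + o = o + o v$)
$R = 51$ ($R = -18 - -69 = -18 + 69 = 51$)
$W{\left(r \right)} = - \frac{2281}{13}$ ($W{\left(r \right)} = -6 + \left(\frac{r}{r} - \frac{277}{\frac{13}{8}}\right) = -6 + \left(1 - \frac{2216}{13}\right) = -6 - \frac{2203}{13} = - \frac{2281}{13}$)
$W{\left(R \right)} - T{\left(-285,-1774 \right)} = - \frac{2281}{13} - - 1774 \left(1 - 285\right) = - \frac{2281}{13} - \left(-1774\right) \left(-284\right) = - \frac{2281}{13} - 503816 = - \frac{6551889}{13}$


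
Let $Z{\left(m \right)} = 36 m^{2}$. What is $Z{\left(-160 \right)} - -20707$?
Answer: $942307$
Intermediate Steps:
$Z{\left(-160 \right)} - -20707 = 36 \left(-160\right)^{2} - -20707 = 36 \cdot 25600 + 20707 = 921600 + 20707 = 942307$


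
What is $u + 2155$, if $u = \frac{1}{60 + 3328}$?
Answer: $\frac{7301141}{3388} \approx 2155.0$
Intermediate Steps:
$u = \frac{1}{3388} \approx 0.00029516$
$u + 2155 = \frac{1}{3388} + 2155 = \frac{7301141}{3388}$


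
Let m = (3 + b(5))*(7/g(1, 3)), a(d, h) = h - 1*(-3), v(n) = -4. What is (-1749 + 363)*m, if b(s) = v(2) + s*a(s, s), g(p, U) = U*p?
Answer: -126126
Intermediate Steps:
a(d, h) = 3 + h (a(d, h) = h + 3 = 3 + h)
b(s) = -4 + s*(3 + s)
m = 91 (m = (3 + (-4 + 5*(3 + 5)))*(7/((3*1))) = (3 + (-4 + 5*8))*(7/3) = (3 + (-4 + 40))*(7*(⅓)) = (3 + 36)*(7/3) = 39*(7/3) = 91)
(-1749 + 363)*m = (-1749 + 363)*91 = -1386*91 = -126126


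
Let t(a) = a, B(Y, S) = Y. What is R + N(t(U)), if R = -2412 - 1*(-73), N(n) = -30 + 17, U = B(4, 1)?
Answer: -2352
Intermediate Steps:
U = 4
N(n) = -13
R = -2339 (R = -2412 + 73 = -2339)
R + N(t(U)) = -2339 - 13 = -2352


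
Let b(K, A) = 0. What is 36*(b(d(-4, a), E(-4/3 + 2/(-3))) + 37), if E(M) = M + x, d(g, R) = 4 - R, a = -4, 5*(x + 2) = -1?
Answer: 1332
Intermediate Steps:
x = -11/5 (x = -2 + (1/5)*(-1) = -2 - 1/5 = -11/5 ≈ -2.2000)
E(M) = -11/5 + M (E(M) = M - 11/5 = -11/5 + M)
36*(b(d(-4, a), E(-4/3 + 2/(-3))) + 37) = 36*(0 + 37) = 36*37 = 1332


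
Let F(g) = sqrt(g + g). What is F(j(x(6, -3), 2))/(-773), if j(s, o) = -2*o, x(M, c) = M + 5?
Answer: -2*I*sqrt(2)/773 ≈ -0.003659*I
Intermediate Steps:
x(M, c) = 5 + M
F(g) = sqrt(2)*sqrt(g) (F(g) = sqrt(2*g) = sqrt(2)*sqrt(g))
F(j(x(6, -3), 2))/(-773) = (sqrt(2)*sqrt(-2*2))/(-773) = (sqrt(2)*sqrt(-4))*(-1/773) = (sqrt(2)*(2*I))*(-1/773) = (2*I*sqrt(2))*(-1/773) = -2*I*sqrt(2)/773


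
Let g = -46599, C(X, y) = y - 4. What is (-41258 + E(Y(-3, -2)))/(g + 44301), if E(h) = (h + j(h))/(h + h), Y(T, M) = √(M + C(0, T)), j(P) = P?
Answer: 41257/2298 ≈ 17.953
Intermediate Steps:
C(X, y) = -4 + y
Y(T, M) = √(-4 + M + T) (Y(T, M) = √(M + (-4 + T)) = √(-4 + M + T))
E(h) = 1 (E(h) = (h + h)/(h + h) = (2*h)/((2*h)) = (2*h)*(1/(2*h)) = 1)
(-41258 + E(Y(-3, -2)))/(g + 44301) = (-41258 + 1)/(-46599 + 44301) = -41257/(-2298) = -41257*(-1/2298) = 41257/2298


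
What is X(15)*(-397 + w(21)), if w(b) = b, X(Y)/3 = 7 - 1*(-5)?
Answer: -13536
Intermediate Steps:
X(Y) = 36 (X(Y) = 3*(7 - 1*(-5)) = 3*(7 + 5) = 3*12 = 36)
X(15)*(-397 + w(21)) = 36*(-397 + 21) = 36*(-376) = -13536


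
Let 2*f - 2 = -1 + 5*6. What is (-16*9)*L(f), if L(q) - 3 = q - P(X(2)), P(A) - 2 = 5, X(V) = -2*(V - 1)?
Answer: -1656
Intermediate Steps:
X(V) = 2 - 2*V (X(V) = -2*(-1 + V) = 2 - 2*V)
P(A) = 7 (P(A) = 2 + 5 = 7)
f = 31/2 (f = 1 + (-1 + 5*6)/2 = 1 + (-1 + 30)/2 = 1 + (1/2)*29 = 1 + 29/2 = 31/2 ≈ 15.500)
L(q) = -4 + q (L(q) = 3 + (q - 1*7) = 3 + (q - 7) = 3 + (-7 + q) = -4 + q)
(-16*9)*L(f) = (-16*9)*(-4 + 31/2) = -144*23/2 = -1656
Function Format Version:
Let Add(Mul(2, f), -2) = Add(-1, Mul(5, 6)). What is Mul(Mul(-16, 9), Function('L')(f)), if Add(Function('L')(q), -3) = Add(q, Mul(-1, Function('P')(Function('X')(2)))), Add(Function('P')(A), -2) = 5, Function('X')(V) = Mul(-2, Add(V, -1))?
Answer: -1656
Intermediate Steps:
Function('X')(V) = Add(2, Mul(-2, V)) (Function('X')(V) = Mul(-2, Add(-1, V)) = Add(2, Mul(-2, V)))
Function('P')(A) = 7 (Function('P')(A) = Add(2, 5) = 7)
f = Rational(31, 2) (f = Add(1, Mul(Rational(1, 2), Add(-1, Mul(5, 6)))) = Add(1, Mul(Rational(1, 2), Add(-1, 30))) = Add(1, Mul(Rational(1, 2), 29)) = Add(1, Rational(29, 2)) = Rational(31, 2) ≈ 15.500)
Function('L')(q) = Add(-4, q) (Function('L')(q) = Add(3, Add(q, Mul(-1, 7))) = Add(3, Add(q, -7)) = Add(3, Add(-7, q)) = Add(-4, q))
Mul(Mul(-16, 9), Function('L')(f)) = Mul(Mul(-16, 9), Add(-4, Rational(31, 2))) = Mul(-144, Rational(23, 2)) = -1656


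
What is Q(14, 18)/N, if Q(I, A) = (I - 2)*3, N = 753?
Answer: 12/251 ≈ 0.047809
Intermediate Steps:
Q(I, A) = -6 + 3*I (Q(I, A) = (-2 + I)*3 = -6 + 3*I)
Q(14, 18)/N = (-6 + 3*14)/753 = (-6 + 42)*(1/753) = 36*(1/753) = 12/251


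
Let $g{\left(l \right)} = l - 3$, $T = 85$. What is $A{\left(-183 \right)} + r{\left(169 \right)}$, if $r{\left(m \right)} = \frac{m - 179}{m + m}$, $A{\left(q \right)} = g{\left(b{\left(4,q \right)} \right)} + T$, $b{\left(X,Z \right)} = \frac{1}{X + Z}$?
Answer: $\frac{2479518}{30251} \approx 81.965$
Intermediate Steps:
$g{\left(l \right)} = -3 + l$
$A{\left(q \right)} = 82 + \frac{1}{4 + q}$ ($A{\left(q \right)} = \left(-3 + \frac{1}{4 + q}\right) + 85 = 82 + \frac{1}{4 + q}$)
$r{\left(m \right)} = \frac{-179 + m}{2 m}$
$A{\left(-183 \right)} + r{\left(169 \right)} = \frac{329 + 82 \left(-183\right)}{4 - 183} + \frac{-179 + 169}{2 \cdot 169} = \frac{329 - 15006}{-179} + \frac{1}{2} \cdot \frac{1}{169} \left(-10\right) = \left(- \frac{1}{179}\right) \left(-14677\right) - \frac{5}{169} = \frac{14677}{179} - \frac{5}{169} = \frac{2479518}{30251}$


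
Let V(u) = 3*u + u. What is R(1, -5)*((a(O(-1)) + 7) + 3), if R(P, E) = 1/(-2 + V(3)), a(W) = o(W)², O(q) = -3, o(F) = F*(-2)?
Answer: 23/5 ≈ 4.6000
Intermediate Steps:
V(u) = 4*u
o(F) = -2*F
a(W) = 4*W² (a(W) = (-2*W)² = 4*W²)
R(P, E) = ⅒ (R(P, E) = 1/(-2 + 4*3) = 1/(-2 + 12) = 1/10 = ⅒)
R(1, -5)*((a(O(-1)) + 7) + 3) = ((4*(-3)² + 7) + 3)/10 = ((4*9 + 7) + 3)/10 = ((36 + 7) + 3)/10 = (43 + 3)/10 = (⅒)*46 = 23/5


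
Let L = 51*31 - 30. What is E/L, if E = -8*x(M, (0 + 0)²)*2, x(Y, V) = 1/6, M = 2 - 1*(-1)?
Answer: -8/4653 ≈ -0.0017193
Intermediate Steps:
M = 3 (M = 2 + 1 = 3)
L = 1551 (L = 1581 - 30 = 1551)
x(Y, V) = ⅙
E = -8/3 (E = -8*⅙*2 = -4/3*2 = -8/3 ≈ -2.6667)
E/L = -8/3/1551 = -8/3*1/1551 = -8/4653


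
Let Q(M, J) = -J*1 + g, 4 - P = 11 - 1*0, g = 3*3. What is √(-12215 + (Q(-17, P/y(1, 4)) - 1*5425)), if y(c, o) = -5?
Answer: I*√440810/5 ≈ 132.79*I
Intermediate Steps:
g = 9
P = -7 (P = 4 - (11 - 1*0) = 4 - (11 + 0) = 4 - 1*11 = 4 - 11 = -7)
Q(M, J) = 9 - J (Q(M, J) = -J*1 + 9 = -J + 9 = 9 - J)
√(-12215 + (Q(-17, P/y(1, 4)) - 1*5425)) = √(-12215 + ((9 - (-7)/(-5)) - 1*5425)) = √(-12215 + ((9 - (-7)*(-1)/5) - 5425)) = √(-12215 + ((9 - 1*7/5) - 5425)) = √(-12215 + ((9 - 7/5) - 5425)) = √(-12215 + (38/5 - 5425)) = √(-12215 - 27087/5) = √(-88162/5) = I*√440810/5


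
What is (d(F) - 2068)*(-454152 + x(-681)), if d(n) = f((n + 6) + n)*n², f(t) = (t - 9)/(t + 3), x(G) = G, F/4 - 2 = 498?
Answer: -7268099160072204/4009 ≈ -1.8129e+12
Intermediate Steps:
F = 2000 (F = 8 + 4*498 = 8 + 1992 = 2000)
f(t) = (-9 + t)/(3 + t)
d(n) = n²*(-3 + 2*n)/(9 + 2*n) (d(n) = ((-9 + ((n + 6) + n))/(3 + ((n + 6) + n)))*n² = ((-9 + ((6 + n) + n))/(3 + ((6 + n) + n)))*n² = ((-9 + (6 + 2*n))/(3 + (6 + 2*n)))*n² = ((-3 + 2*n)/(9 + 2*n))*n² = n²*(-3 + 2*n)/(9 + 2*n))
(d(F) - 2068)*(-454152 + x(-681)) = (2000²*(-3 + 2*2000)/(9 + 2*2000) - 2068)*(-454152 - 681) = (4000000*(-3 + 4000)/(9 + 4000) - 2068)*(-454833) = (4000000*3997/4009 - 2068)*(-454833) = (4000000*(1/4009)*3997 - 2068)*(-454833) = (15988000000/4009 - 2068)*(-454833) = (15979709388/4009)*(-454833) = -7268099160072204/4009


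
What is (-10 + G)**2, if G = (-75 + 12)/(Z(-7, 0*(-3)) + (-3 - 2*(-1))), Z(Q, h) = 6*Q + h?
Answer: 134689/1849 ≈ 72.844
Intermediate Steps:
Z(Q, h) = h + 6*Q
G = 63/43 (G = (-75 + 12)/((0*(-3) + 6*(-7)) + (-3 - 2*(-1))) = -63/((0 - 42) + (-3 + 2)) = -63/(-42 - 1) = -63/(-43) = -63*(-1/43) = 63/43 ≈ 1.4651)
(-10 + G)**2 = (-10 + 63/43)**2 = (-367/43)**2 = 134689/1849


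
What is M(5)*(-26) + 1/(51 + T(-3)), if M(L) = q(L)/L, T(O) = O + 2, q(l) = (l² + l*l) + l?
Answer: -14299/50 ≈ -285.98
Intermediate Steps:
q(l) = l + 2*l² (q(l) = (l² + l²) + l = 2*l² + l = l + 2*l²)
T(O) = 2 + O
M(L) = 1 + 2*L (M(L) = (L*(1 + 2*L))/L = 1 + 2*L)
M(5)*(-26) + 1/(51 + T(-3)) = (1 + 2*5)*(-26) + 1/(51 + (2 - 3)) = (1 + 10)*(-26) + 1/(51 - 1) = 11*(-26) + 1/50 = -286 + 1/50 = -14299/50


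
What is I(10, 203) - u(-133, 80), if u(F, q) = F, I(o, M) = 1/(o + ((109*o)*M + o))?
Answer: 29431571/221290 ≈ 133.00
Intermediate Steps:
I(o, M) = 1/(2*o + 109*M*o) (I(o, M) = 1/(o + (109*M*o + o)) = 1/(o + (o + 109*M*o)) = 1/(2*o + 109*M*o))
I(10, 203) - u(-133, 80) = 1/(10*(2 + 109*203)) - 1*(-133) = 1/(10*(2 + 22127)) + 133 = (⅒)/22129 + 133 = (⅒)*(1/22129) + 133 = 1/221290 + 133 = 29431571/221290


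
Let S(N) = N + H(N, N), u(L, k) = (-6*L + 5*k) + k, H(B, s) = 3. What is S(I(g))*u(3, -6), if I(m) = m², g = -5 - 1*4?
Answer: -4536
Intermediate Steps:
u(L, k) = -6*L + 6*k
g = -9 (g = -5 - 4 = -9)
S(N) = 3 + N (S(N) = N + 3 = 3 + N)
S(I(g))*u(3, -6) = (3 + (-9)²)*(-6*3 + 6*(-6)) = (3 + 81)*(-18 - 36) = 84*(-54) = -4536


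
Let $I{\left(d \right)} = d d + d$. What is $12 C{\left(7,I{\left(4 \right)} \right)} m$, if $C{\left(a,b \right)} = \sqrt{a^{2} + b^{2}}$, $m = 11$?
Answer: $132 \sqrt{449} \approx 2797.0$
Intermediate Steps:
$I{\left(d \right)} = d + d^{2}$ ($I{\left(d \right)} = d^{2} + d = d + d^{2}$)
$12 C{\left(7,I{\left(4 \right)} \right)} m = 12 \sqrt{7^{2} + \left(4 \left(1 + 4\right)\right)^{2}} \cdot 11 = 12 \sqrt{49 + \left(4 \cdot 5\right)^{2}} \cdot 11 = 12 \sqrt{49 + 20^{2}} \cdot 11 = 12 \sqrt{49 + 400} \cdot 11 = 12 \sqrt{449} \cdot 11 = 132 \sqrt{449}$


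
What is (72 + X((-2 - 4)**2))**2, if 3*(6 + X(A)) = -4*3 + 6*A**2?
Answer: 7043716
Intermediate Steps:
X(A) = -10 + 2*A**2 (X(A) = -6 + (-4*3 + 6*A**2)/3 = -6 + (-12 + 6*A**2)/3 = -6 + (-4 + 2*A**2) = -10 + 2*A**2)
(72 + X((-2 - 4)**2))**2 = (72 + (-10 + 2*((-2 - 4)**2)**2))**2 = (72 + (-10 + 2*((-6)**2)**2))**2 = (72 + (-10 + 2*36**2))**2 = (72 + (-10 + 2*1296))**2 = (72 + (-10 + 2592))**2 = (72 + 2582)**2 = 2654**2 = 7043716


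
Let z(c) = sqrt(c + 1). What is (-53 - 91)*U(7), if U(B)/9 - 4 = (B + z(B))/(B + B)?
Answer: -5832 - 1296*sqrt(2)/7 ≈ -6093.8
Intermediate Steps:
z(c) = sqrt(1 + c)
U(B) = 36 + 9*(B + sqrt(1 + B))/(2*B) (U(B) = 36 + 9*((B + sqrt(1 + B))/(B + B)) = 36 + 9*((B + sqrt(1 + B))/((2*B))) = 36 + 9*((B + sqrt(1 + B))*(1/(2*B))) = 36 + 9*((B + sqrt(1 + B))/(2*B)) = 36 + 9*(B + sqrt(1 + B))/(2*B))
(-53 - 91)*U(7) = (-53 - 91)*((9/2)*(sqrt(1 + 7) + 9*7)/7) = -648*(sqrt(8) + 63)/7 = -648*(2*sqrt(2) + 63)/7 = -648*(63 + 2*sqrt(2))/7 = -144*(81/2 + 9*sqrt(2)/7) = -5832 - 1296*sqrt(2)/7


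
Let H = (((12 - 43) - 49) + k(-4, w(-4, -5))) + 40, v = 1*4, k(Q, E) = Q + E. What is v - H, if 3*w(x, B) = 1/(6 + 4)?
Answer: 1439/30 ≈ 47.967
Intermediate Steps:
w(x, B) = 1/30 (w(x, B) = 1/(3*(6 + 4)) = (⅓)/10 = (⅓)*(⅒) = 1/30)
k(Q, E) = E + Q
v = 4
H = -1319/30 (H = (((12 - 43) - 49) + (1/30 - 4)) + 40 = ((-31 - 49) - 119/30) + 40 = (-80 - 119/30) + 40 = -2519/30 + 40 = -1319/30 ≈ -43.967)
v - H = 4 - 1*(-1319/30) = 4 + 1319/30 = 1439/30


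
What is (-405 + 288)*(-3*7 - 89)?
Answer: 12870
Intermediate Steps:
(-405 + 288)*(-3*7 - 89) = -117*(-21 - 89) = -117*(-110) = 12870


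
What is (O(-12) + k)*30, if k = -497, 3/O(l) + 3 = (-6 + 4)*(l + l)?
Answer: -14908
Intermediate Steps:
O(l) = 3/(-3 - 4*l) (O(l) = 3/(-3 + (-6 + 4)*(l + l)) = 3/(-3 - 4*l))
(O(-12) + k)*30 = (-3/(3 + 4*(-12)) - 497)*30 = (-3/(3 - 48) - 497)*30 = (-3/(-45) - 497)*30 = (-3*(-1/45) - 497)*30 = (1/15 - 497)*30 = -7454/15*30 = -14908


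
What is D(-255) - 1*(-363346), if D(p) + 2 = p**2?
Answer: 428369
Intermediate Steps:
D(p) = -2 + p**2
D(-255) - 1*(-363346) = (-2 + (-255)**2) - 1*(-363346) = (-2 + 65025) + 363346 = 65023 + 363346 = 428369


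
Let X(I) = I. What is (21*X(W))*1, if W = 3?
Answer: 63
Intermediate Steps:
(21*X(W))*1 = (21*3)*1 = 63*1 = 63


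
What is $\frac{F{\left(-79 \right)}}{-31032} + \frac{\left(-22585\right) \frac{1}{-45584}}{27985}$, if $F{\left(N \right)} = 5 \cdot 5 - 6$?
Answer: $- \frac{588420971}{989663420592} \approx -0.00059457$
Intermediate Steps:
$F{\left(N \right)} = 19$ ($F{\left(N \right)} = 25 - 6 = 19$)
$\frac{F{\left(-79 \right)}}{-31032} + \frac{\left(-22585\right) \frac{1}{-45584}}{27985} = \frac{19}{-31032} + \frac{\left(-22585\right) \frac{1}{-45584}}{27985} = 19 \left(- \frac{1}{31032}\right) + \left(-22585\right) \left(- \frac{1}{45584}\right) \frac{1}{27985} = - \frac{19}{31032} + \frac{22585}{45584} \cdot \frac{1}{27985} = - \frac{19}{31032} + \frac{4517}{255133648} = - \frac{588420971}{989663420592}$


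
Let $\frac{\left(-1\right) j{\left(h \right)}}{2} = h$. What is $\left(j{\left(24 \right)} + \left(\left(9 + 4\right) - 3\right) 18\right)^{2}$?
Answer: $17424$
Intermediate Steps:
$j{\left(h \right)} = - 2 h$
$\left(j{\left(24 \right)} + \left(\left(9 + 4\right) - 3\right) 18\right)^{2} = \left(\left(-2\right) 24 + \left(\left(9 + 4\right) - 3\right) 18\right)^{2} = \left(-48 + \left(13 - 3\right) 18\right)^{2} = \left(-48 + 10 \cdot 18\right)^{2} = \left(-48 + 180\right)^{2} = 132^{2} = 17424$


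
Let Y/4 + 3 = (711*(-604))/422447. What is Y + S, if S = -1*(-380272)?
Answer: 160637978444/422447 ≈ 3.8026e+5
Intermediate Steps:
Y = -6787140/422447 (Y = -12 + 4*((711*(-604))/422447) = -12 + 4*(-429444*1/422447) = -12 + 4*(-429444/422447) = -12 - 1717776/422447 = -6787140/422447 ≈ -16.066)
S = 380272
Y + S = -6787140/422447 + 380272 = 160637978444/422447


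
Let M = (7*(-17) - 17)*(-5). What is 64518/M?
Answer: 32259/340 ≈ 94.879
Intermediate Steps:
M = 680 (M = (-119 - 17)*(-5) = -136*(-5) = 680)
64518/M = 64518/680 = 64518*(1/680) = 32259/340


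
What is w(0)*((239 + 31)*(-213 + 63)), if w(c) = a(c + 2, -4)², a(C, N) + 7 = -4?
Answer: -4900500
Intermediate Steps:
a(C, N) = -11 (a(C, N) = -7 - 4 = -11)
w(c) = 121 (w(c) = (-11)² = 121)
w(0)*((239 + 31)*(-213 + 63)) = 121*((239 + 31)*(-213 + 63)) = 121*(270*(-150)) = 121*(-40500) = -4900500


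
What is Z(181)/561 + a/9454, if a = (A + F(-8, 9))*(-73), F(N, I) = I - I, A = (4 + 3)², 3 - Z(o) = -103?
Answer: -1004573/5303694 ≈ -0.18941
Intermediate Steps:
Z(o) = 106 (Z(o) = 3 - 1*(-103) = 3 + 103 = 106)
A = 49 (A = 7² = 49)
F(N, I) = 0
a = -3577 (a = (49 + 0)*(-73) = 49*(-73) = -3577)
Z(181)/561 + a/9454 = 106/561 - 3577/9454 = -1004573/5303694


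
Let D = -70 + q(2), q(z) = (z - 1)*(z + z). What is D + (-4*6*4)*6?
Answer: -642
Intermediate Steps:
q(z) = 2*z*(-1 + z) (q(z) = (-1 + z)*(2*z) = 2*z*(-1 + z))
D = -66 (D = -70 + 2*2*(-1 + 2) = -70 + 2*2*1 = -70 + 4 = -66)
D + (-4*6*4)*6 = -66 + (-4*6*4)*6 = -66 - 24*4*6 = -66 - 96*6 = -66 - 576 = -642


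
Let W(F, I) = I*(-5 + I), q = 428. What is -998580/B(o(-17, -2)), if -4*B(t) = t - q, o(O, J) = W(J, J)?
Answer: -665720/69 ≈ -9648.1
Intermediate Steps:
o(O, J) = J*(-5 + J)
B(t) = 107 - t/4 (B(t) = -(t - 1*428)/4 = -(t - 428)/4 = -(-428 + t)/4 = 107 - t/4)
-998580/B(o(-17, -2)) = -998580/(107 - (-1)*(-5 - 2)/2) = -998580/(107 - (-1)*(-7)/2) = -998580/(107 - ¼*14) = -998580/(107 - 7/2) = -998580/207/2 = -998580*2/207 = -665720/69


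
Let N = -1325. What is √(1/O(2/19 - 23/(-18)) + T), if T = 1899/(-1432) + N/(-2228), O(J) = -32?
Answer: 5*I*√19408385386/797624 ≈ 0.87331*I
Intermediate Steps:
T = -583393/797624 (T = 1899/(-1432) - 1325/(-2228) = 1899*(-1/1432) - 1325*(-1/2228) = -1899/1432 + 1325/2228 = -583393/797624 ≈ -0.73141)
√(1/O(2/19 - 23/(-18)) + T) = √(1/(-32) - 583393/797624) = √(-1/32 - 583393/797624) = √(-2433275/3190496) = 5*I*√19408385386/797624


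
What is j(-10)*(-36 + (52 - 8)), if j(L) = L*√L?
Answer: -80*I*√10 ≈ -252.98*I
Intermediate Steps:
j(L) = L^(3/2)
j(-10)*(-36 + (52 - 8)) = (-10)^(3/2)*(-36 + (52 - 8)) = (-10*I*√10)*(-36 + 44) = -10*I*√10*8 = -80*I*√10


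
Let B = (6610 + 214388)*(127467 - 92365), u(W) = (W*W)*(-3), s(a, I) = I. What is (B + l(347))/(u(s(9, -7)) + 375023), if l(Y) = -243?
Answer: 7757471553/374876 ≈ 20693.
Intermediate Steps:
u(W) = -3*W**2 (u(W) = W**2*(-3) = -3*W**2)
B = 7757471796 (B = 220998*35102 = 7757471796)
(B + l(347))/(u(s(9, -7)) + 375023) = (7757471796 - 243)/(-3*(-7)**2 + 375023) = 7757471553/(-3*49 + 375023) = 7757471553/(-147 + 375023) = 7757471553/374876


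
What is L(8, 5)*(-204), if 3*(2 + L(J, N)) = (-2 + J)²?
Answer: -2040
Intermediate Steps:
L(J, N) = -2 + (-2 + J)²/3
L(8, 5)*(-204) = (-2 + (-2 + 8)²/3)*(-204) = (-2 + (⅓)*6²)*(-204) = (-2 + (⅓)*36)*(-204) = (-2 + 12)*(-204) = 10*(-204) = -2040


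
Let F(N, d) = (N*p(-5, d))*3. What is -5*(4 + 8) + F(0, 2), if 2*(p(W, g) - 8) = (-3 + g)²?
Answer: -60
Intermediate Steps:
p(W, g) = 8 + (-3 + g)²/2
F(N, d) = 3*N*(8 + (-3 + d)²/2) (F(N, d) = (N*(8 + (-3 + d)²/2))*3 = 3*N*(8 + (-3 + d)²/2))
-5*(4 + 8) + F(0, 2) = -5*(4 + 8) + (3/2)*0*(16 + (-3 + 2)²) = -5*12 + (3/2)*0*(16 + (-1)²) = -60 + (3/2)*0*(16 + 1) = -60 + (3/2)*0*17 = -60 + 0 = -60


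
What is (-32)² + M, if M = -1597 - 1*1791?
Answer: -2364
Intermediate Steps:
M = -3388 (M = -1597 - 1791 = -3388)
(-32)² + M = (-32)² - 3388 = 1024 - 3388 = -2364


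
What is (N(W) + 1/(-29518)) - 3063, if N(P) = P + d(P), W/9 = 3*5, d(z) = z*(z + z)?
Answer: 989502395/29518 ≈ 33522.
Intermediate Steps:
d(z) = 2*z² (d(z) = z*(2*z) = 2*z²)
W = 135 (W = 9*(3*5) = 9*15 = 135)
N(P) = P + 2*P²
(N(W) + 1/(-29518)) - 3063 = (135*(1 + 2*135) + 1/(-29518)) - 3063 = (135*(1 + 270) - 1/29518) - 3063 = (135*271 - 1/29518) - 3063 = (36585 - 1/29518) - 3063 = 1079916029/29518 - 3063 = 989502395/29518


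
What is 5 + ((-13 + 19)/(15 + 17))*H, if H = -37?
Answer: -31/16 ≈ -1.9375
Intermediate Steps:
5 + ((-13 + 19)/(15 + 17))*H = 5 + ((-13 + 19)/(15 + 17))*(-37) = 5 + (6/32)*(-37) = 5 + (6*(1/32))*(-37) = 5 + (3/16)*(-37) = 5 - 111/16 = -31/16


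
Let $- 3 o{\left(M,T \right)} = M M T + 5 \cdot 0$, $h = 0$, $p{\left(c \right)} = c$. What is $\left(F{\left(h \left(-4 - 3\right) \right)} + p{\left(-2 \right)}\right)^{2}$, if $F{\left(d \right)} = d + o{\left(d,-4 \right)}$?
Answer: $4$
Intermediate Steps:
$o{\left(M,T \right)} = - \frac{T M^{2}}{3}$ ($o{\left(M,T \right)} = - \frac{M M T + 5 \cdot 0}{3} = - \frac{M^{2} T + 0}{3} = - \frac{T M^{2} + 0}{3} = - \frac{T M^{2}}{3}$)
$F{\left(d \right)} = d + \frac{4 d^{2}}{3}$ ($F{\left(d \right)} = d - - \frac{4 d^{2}}{3} = d + \frac{4 d^{2}}{3}$)
$\left(F{\left(h \left(-4 - 3\right) \right)} + p{\left(-2 \right)}\right)^{2} = \left(\frac{0 \left(-4 - 3\right) \left(3 + 4 \cdot 0 \left(-4 - 3\right)\right)}{3} - 2\right)^{2} = \left(\frac{0 \left(-7\right) \left(3 + 4 \cdot 0 \left(-7\right)\right)}{3} - 2\right)^{2} = \left(\frac{1}{3} \cdot 0 \left(3 + 4 \cdot 0\right) - 2\right)^{2} = \left(\frac{1}{3} \cdot 0 \left(3 + 0\right) - 2\right)^{2} = \left(\frac{1}{3} \cdot 0 \cdot 3 - 2\right)^{2} = \left(0 - 2\right)^{2} = \left(-2\right)^{2} = 4$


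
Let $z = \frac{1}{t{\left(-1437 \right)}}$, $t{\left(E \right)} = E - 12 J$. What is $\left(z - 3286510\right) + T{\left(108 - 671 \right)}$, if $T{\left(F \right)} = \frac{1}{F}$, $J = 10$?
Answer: $- \frac{2880925089530}{876591} \approx -3.2865 \cdot 10^{6}$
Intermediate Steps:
$t{\left(E \right)} = -120 + E$ ($t{\left(E \right)} = E - 120 = -120 + E$)
$z = - \frac{1}{1557}$ ($z = \frac{1}{-120 - 1437} = \frac{1}{-1557} = - \frac{1}{1557} \approx -0.00064226$)
$\left(z - 3286510\right) + T{\left(108 - 671 \right)} = \left(- \frac{1}{1557} - 3286510\right) + \frac{1}{108 - 671} = - \frac{5117096071}{1557} + \frac{1}{108 - 671} = - \frac{5117096071}{1557} + \frac{1}{-563} = - \frac{5117096071}{1557} - \frac{1}{563} = - \frac{2880925089530}{876591}$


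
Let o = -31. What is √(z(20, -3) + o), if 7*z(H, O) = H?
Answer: I*√1379/7 ≈ 5.305*I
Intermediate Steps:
z(H, O) = H/7
√(z(20, -3) + o) = √((⅐)*20 - 31) = √(20/7 - 31) = √(-197/7) = I*√1379/7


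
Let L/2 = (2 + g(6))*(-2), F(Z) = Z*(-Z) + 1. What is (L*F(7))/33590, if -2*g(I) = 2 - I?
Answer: 384/16795 ≈ 0.022864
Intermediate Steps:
g(I) = -1 + I/2 (g(I) = -(2 - I)/2 = -1 + I/2)
F(Z) = 1 - Z² (F(Z) = -Z² + 1 = 1 - Z²)
L = -16 (L = 2*((2 + (-1 + (½)*6))*(-2)) = 2*((2 + (-1 + 3))*(-2)) = 2*((2 + 2)*(-2)) = 2*(4*(-2)) = 2*(-8) = -16)
(L*F(7))/33590 = -16*(1 - 1*7²)/33590 = -16*(1 - 1*49)*(1/33590) = -16*(1 - 49)*(1/33590) = -16*(-48)*(1/33590) = 768*(1/33590) = 384/16795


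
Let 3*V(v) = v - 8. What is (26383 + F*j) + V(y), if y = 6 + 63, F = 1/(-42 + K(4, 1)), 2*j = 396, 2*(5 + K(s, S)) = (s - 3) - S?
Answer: 3722276/141 ≈ 26399.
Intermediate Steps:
K(s, S) = -13/2 + s/2 - S/2 (K(s, S) = -5 + ((s - 3) - S)/2 = -5 + ((-3 + s) - S)/2 = -5 + (-3 + s - S)/2 = -5 + (-3/2 + s/2 - S/2) = -13/2 + s/2 - S/2)
j = 198 (j = (1/2)*396 = 198)
F = -1/47 (F = 1/(-42 + (-13/2 + (1/2)*4 - 1/2*1)) = 1/(-42 + (-13/2 + 2 - 1/2)) = 1/(-42 - 5) = 1/(-47) = -1/47 ≈ -0.021277)
y = 69
V(v) = -8/3 + v/3 (V(v) = (v - 8)/3 = (-8 + v)/3 = -8/3 + v/3)
(26383 + F*j) + V(y) = (26383 - 1/47*198) + (-8/3 + (1/3)*69) = (26383 - 198/47) + (-8/3 + 23) = 1239803/47 + 61/3 = 3722276/141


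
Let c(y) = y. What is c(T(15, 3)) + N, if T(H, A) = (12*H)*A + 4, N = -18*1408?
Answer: -24800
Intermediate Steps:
N = -25344
T(H, A) = 4 + 12*A*H (T(H, A) = 12*A*H + 4 = 4 + 12*A*H)
c(T(15, 3)) + N = (4 + 12*3*15) - 25344 = (4 + 540) - 25344 = 544 - 25344 = -24800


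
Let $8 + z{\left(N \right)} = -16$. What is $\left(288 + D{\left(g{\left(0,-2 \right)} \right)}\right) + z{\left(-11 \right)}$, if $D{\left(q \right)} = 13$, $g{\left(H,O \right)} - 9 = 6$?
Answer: $277$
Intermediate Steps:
$z{\left(N \right)} = -24$ ($z{\left(N \right)} = -8 - 16 = -24$)
$g{\left(H,O \right)} = 15$ ($g{\left(H,O \right)} = 9 + 6 = 15$)
$\left(288 + D{\left(g{\left(0,-2 \right)} \right)}\right) + z{\left(-11 \right)} = \left(288 + 13\right) - 24 = 301 - 24 = 277$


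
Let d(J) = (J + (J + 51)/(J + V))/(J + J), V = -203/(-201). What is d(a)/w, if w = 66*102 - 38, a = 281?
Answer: 1999367/26655849394 ≈ 7.5007e-5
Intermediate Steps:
V = 203/201 (V = -203*(-1/201) = 203/201 ≈ 1.0100)
w = 6694 (w = 6732 - 38 = 6694)
d(J) = (J + (51 + J)/(203/201 + J))/(2*J) (d(J) = (J + (J + 51)/(J + 203/201))/(J + J) = (J + (51 + J)/(203/201 + J))/((2*J)) = (J + (51 + J)/(203/201 + J))*(1/(2*J)) = (J + (51 + J)/(203/201 + J))/(2*J))
d(a)/w = ((1/2)*(10251 + 201*281**2 + 404*281)/(281*(203 + 201*281)))/6694 = ((1/2)*(1/281)*(10251 + 201*78961 + 113524)/(203 + 56481))*(1/6694) = ((1/2)*(1/281)*(10251 + 15871161 + 113524)/56684)*(1/6694) = ((1/2)*(1/281)*(1/56684)*15994936)*(1/6694) = (1999367/3982051)*(1/6694) = 1999367/26655849394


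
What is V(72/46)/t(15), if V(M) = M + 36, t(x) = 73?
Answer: 864/1679 ≈ 0.51459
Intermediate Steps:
V(M) = 36 + M
V(72/46)/t(15) = (36 + 72/46)/73 = (36 + 72*(1/46))*(1/73) = (36 + 36/23)*(1/73) = (864/23)*(1/73) = 864/1679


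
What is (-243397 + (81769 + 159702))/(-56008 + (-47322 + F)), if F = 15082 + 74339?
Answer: 1926/13909 ≈ 0.13847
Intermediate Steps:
F = 89421
(-243397 + (81769 + 159702))/(-56008 + (-47322 + F)) = (-243397 + (81769 + 159702))/(-56008 + (-47322 + 89421)) = (-243397 + 241471)/(-56008 + 42099) = -1926/(-13909) = -1926*(-1/13909) = 1926/13909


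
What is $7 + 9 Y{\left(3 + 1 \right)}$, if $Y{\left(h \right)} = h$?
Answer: $43$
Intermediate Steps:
$7 + 9 Y{\left(3 + 1 \right)} = 7 + 9 \left(3 + 1\right) = 7 + 9 \cdot 4 = 7 + 36 = 43$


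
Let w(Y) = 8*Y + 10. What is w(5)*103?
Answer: 5150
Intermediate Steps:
w(Y) = 10 + 8*Y
w(5)*103 = (10 + 8*5)*103 = (10 + 40)*103 = 50*103 = 5150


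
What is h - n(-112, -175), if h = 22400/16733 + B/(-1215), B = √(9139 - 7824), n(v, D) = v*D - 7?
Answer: -327827269/16733 - √1315/1215 ≈ -19592.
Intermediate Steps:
n(v, D) = -7 + D*v (n(v, D) = D*v - 7 = -7 + D*v)
B = √1315 ≈ 36.263
h = 22400/16733 - √1315/1215 (h = 22400/16733 + √1315/(-1215) = 22400*(1/16733) + √1315*(-1/1215) = 22400/16733 - √1315/1215 ≈ 1.3088)
h - n(-112, -175) = (22400/16733 - √1315/1215) - (-7 - 175*(-112)) = (22400/16733 - √1315/1215) - (-7 + 19600) = (22400/16733 - √1315/1215) - 1*19593 = (22400/16733 - √1315/1215) - 19593 = -327827269/16733 - √1315/1215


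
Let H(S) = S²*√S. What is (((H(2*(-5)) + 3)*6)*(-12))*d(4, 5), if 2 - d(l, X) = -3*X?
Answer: -3672 - 122400*I*√10 ≈ -3672.0 - 3.8706e+5*I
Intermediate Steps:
H(S) = S^(5/2)
d(l, X) = 2 + 3*X (d(l, X) = 2 - (-3)*X = 2 + 3*X)
(((H(2*(-5)) + 3)*6)*(-12))*d(4, 5) = ((((2*(-5))^(5/2) + 3)*6)*(-12))*(2 + 3*5) = ((((-10)^(5/2) + 3)*6)*(-12))*(2 + 15) = (((100*I*√10 + 3)*6)*(-12))*17 = (((3 + 100*I*√10)*6)*(-12))*17 = ((18 + 600*I*√10)*(-12))*17 = (-216 - 7200*I*√10)*17 = -3672 - 122400*I*√10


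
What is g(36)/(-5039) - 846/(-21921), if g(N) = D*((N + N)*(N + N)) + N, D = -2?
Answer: 76916922/36819973 ≈ 2.0890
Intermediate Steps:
g(N) = N - 8*N**2 (g(N) = -2*(N + N)*(N + N) + N = -2*2*N*2*N + N = -8*N**2 + N = N - 8*N**2)
g(36)/(-5039) - 846/(-21921) = (36*(1 - 8*36))/(-5039) - 846/(-21921) = (36*(1 - 288))*(-1/5039) - 846*(-1/21921) = (36*(-287))*(-1/5039) + 282/7307 = -10332*(-1/5039) + 282/7307 = 10332/5039 + 282/7307 = 76916922/36819973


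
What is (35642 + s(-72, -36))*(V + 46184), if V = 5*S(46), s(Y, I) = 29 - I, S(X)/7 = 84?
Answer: 1754070668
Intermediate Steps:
S(X) = 588 (S(X) = 7*84 = 588)
V = 2940 (V = 5*588 = 2940)
(35642 + s(-72, -36))*(V + 46184) = (35642 + (29 - 1*(-36)))*(2940 + 46184) = (35642 + (29 + 36))*49124 = (35642 + 65)*49124 = 35707*49124 = 1754070668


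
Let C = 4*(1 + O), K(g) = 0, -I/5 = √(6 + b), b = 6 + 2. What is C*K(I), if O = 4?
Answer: 0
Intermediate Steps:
b = 8
I = -5*√14 (I = -5*√(6 + 8) = -5*√14 ≈ -18.708)
C = 20 (C = 4*(1 + 4) = 4*5 = 20)
C*K(I) = 20*0 = 0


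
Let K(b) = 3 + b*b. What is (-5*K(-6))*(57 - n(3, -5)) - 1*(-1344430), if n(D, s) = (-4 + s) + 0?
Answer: 1331560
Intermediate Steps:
n(D, s) = -4 + s
K(b) = 3 + b²
(-5*K(-6))*(57 - n(3, -5)) - 1*(-1344430) = (-5*(3 + (-6)²))*(57 - (-4 - 5)) - 1*(-1344430) = (-5*(3 + 36))*(57 - 1*(-9)) + 1344430 = (-5*39)*(57 + 9) + 1344430 = -195*66 + 1344430 = -12870 + 1344430 = 1331560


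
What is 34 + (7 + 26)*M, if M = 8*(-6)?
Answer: -1550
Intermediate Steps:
M = -48
34 + (7 + 26)*M = 34 + (7 + 26)*(-48) = 34 + 33*(-48) = 34 - 1584 = -1550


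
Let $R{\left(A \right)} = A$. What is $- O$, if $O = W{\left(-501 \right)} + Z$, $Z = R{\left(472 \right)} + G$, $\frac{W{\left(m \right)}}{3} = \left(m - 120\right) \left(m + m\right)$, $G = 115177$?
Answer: $-1982375$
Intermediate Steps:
$W{\left(m \right)} = 6 m \left(-120 + m\right)$ ($W{\left(m \right)} = 3 \left(m - 120\right) \left(m + m\right) = 3 \left(-120 + m\right) 2 m = 3 \cdot 2 m \left(-120 + m\right) = 6 m \left(-120 + m\right)$)
$Z = 115649$ ($Z = 472 + 115177 = 115649$)
$O = 1982375$ ($O = 6 \left(-501\right) \left(-120 - 501\right) + 115649 = 6 \left(-501\right) \left(-621\right) + 115649 = 1866726 + 115649 = 1982375$)
$- O = \left(-1\right) 1982375 = -1982375$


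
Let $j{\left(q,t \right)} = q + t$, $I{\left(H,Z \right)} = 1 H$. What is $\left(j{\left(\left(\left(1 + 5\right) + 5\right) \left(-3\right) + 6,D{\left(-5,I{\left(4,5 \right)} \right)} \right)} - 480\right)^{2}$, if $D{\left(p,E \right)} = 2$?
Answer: $255025$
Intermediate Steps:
$I{\left(H,Z \right)} = H$
$\left(j{\left(\left(\left(1 + 5\right) + 5\right) \left(-3\right) + 6,D{\left(-5,I{\left(4,5 \right)} \right)} \right)} - 480\right)^{2} = \left(\left(\left(\left(\left(1 + 5\right) + 5\right) \left(-3\right) + 6\right) + 2\right) - 480\right)^{2} = \left(\left(\left(\left(6 + 5\right) \left(-3\right) + 6\right) + 2\right) - 480\right)^{2} = \left(\left(\left(11 \left(-3\right) + 6\right) + 2\right) - 480\right)^{2} = \left(\left(\left(-33 + 6\right) + 2\right) - 480\right)^{2} = \left(\left(-27 + 2\right) - 480\right)^{2} = \left(-25 - 480\right)^{2} = \left(-505\right)^{2} = 255025$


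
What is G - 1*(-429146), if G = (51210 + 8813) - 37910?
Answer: 451259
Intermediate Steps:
G = 22113 (G = 60023 - 37910 = 22113)
G - 1*(-429146) = 22113 - 1*(-429146) = 22113 + 429146 = 451259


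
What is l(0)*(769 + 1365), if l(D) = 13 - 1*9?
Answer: 8536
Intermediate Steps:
l(D) = 4 (l(D) = 13 - 9 = 4)
l(0)*(769 + 1365) = 4*(769 + 1365) = 4*2134 = 8536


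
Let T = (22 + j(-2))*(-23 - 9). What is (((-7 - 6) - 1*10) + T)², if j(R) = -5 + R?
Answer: 253009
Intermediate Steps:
T = -480 (T = (22 + (-5 - 2))*(-23 - 9) = (22 - 7)*(-32) = 15*(-32) = -480)
(((-7 - 6) - 1*10) + T)² = (((-7 - 6) - 1*10) - 480)² = ((-13 - 10) - 480)² = (-23 - 480)² = (-503)² = 253009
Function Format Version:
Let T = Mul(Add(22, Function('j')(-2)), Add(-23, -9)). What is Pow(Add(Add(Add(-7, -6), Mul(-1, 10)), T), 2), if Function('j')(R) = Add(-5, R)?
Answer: 253009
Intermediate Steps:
T = -480 (T = Mul(Add(22, Add(-5, -2)), Add(-23, -9)) = Mul(Add(22, -7), -32) = Mul(15, -32) = -480)
Pow(Add(Add(Add(-7, -6), Mul(-1, 10)), T), 2) = Pow(Add(Add(Add(-7, -6), Mul(-1, 10)), -480), 2) = Pow(Add(Add(-13, -10), -480), 2) = Pow(Add(-23, -480), 2) = Pow(-503, 2) = 253009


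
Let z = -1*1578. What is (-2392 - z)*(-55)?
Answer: 44770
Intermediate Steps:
z = -1578
(-2392 - z)*(-55) = (-2392 - 1*(-1578))*(-55) = (-2392 + 1578)*(-55) = -814*(-55) = 44770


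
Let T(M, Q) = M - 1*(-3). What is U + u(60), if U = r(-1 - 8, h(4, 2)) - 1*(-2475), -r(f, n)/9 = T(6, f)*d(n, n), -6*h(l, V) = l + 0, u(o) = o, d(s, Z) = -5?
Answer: 2940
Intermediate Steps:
h(l, V) = -l/6 (h(l, V) = -(l + 0)/6 = -l/6)
T(M, Q) = 3 + M (T(M, Q) = M + 3 = 3 + M)
r(f, n) = 405 (r(f, n) = -9*(3 + 6)*(-5) = -81*(-5) = -9*(-45) = 405)
U = 2880 (U = 405 - 1*(-2475) = 405 + 2475 = 2880)
U + u(60) = 2880 + 60 = 2940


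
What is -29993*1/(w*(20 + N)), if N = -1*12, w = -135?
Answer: 29993/1080 ≈ 27.771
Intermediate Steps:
N = -12
-29993*1/(w*(20 + N)) = -29993*(-1/(135*(20 - 12))) = -29993/(8*(-135)) = -29993/(-1080) = -29993*(-1/1080) = 29993/1080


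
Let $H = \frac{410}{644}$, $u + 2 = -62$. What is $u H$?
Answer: $- \frac{6560}{161} \approx -40.745$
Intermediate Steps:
$u = -64$ ($u = -2 - 62 = -64$)
$H = \frac{205}{322}$ ($H = 410 \cdot \frac{1}{644} = \frac{205}{322} \approx 0.63665$)
$u H = \left(-64\right) \frac{205}{322} = - \frac{6560}{161}$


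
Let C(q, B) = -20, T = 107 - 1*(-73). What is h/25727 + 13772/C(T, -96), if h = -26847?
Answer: -88712296/128635 ≈ -689.64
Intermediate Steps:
T = 180 (T = 107 + 73 = 180)
h/25727 + 13772/C(T, -96) = -26847/25727 + 13772/(-20) = -26847*1/25727 + 13772*(-1/20) = -26847/25727 - 3443/5 = -88712296/128635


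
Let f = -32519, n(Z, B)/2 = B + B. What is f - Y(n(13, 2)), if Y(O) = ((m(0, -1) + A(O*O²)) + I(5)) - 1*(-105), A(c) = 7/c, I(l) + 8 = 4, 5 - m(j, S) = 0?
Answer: -16704007/512 ≈ -32625.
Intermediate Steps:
m(j, S) = 5 (m(j, S) = 5 - 1*0 = 5 + 0 = 5)
I(l) = -4 (I(l) = -8 + 4 = -4)
n(Z, B) = 4*B (n(Z, B) = 2*(B + B) = 2*(2*B) = 4*B)
Y(O) = 106 + 7/O³ (Y(O) = ((5 + 7/((O*O²))) - 4) - 1*(-105) = ((5 + 7/(O³)) - 4) + 105 = ((5 + 7/O³) - 4) + 105 = (1 + 7/O³) + 105 = 106 + 7/O³)
f - Y(n(13, 2)) = -32519 - (106 + 7/(4*2)³) = -32519 - (106 + 7/8³) = -32519 - (106 + 7*(1/512)) = -32519 - (106 + 7/512) = -32519 - 1*54279/512 = -32519 - 54279/512 = -16704007/512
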